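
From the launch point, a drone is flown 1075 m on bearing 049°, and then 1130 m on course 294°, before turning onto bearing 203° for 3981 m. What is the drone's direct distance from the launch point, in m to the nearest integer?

Leg 1 (049°, 1075 m): east 1075 sin 49° = 811.31, north 1075 cos 49° = 705.26
Leg 2 (294°, 1130 m): east 1130 sin 294° = -1032.31, north 1130 cos 294° = 459.61
Leg 3 (203°, 3981 m): east 3981 sin 203° = -1555.50, north 3981 cos 203° = -3664.53
Net: -1776.49 east, -2499.65 north. Distance = √((-1776.49)² + (-2499.65)²) = 3066.627 m.

3067 m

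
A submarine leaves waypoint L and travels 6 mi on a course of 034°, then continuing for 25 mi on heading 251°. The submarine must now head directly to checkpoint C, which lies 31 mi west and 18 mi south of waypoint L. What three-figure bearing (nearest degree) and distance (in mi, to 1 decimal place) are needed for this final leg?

Leg 1 (034°, 6 mi): east 6 sin 34° = 3.36, north 6 cos 34° = 4.97
Leg 2 (251°, 25 mi): east 25 sin 251° = -23.64, north 25 cos 251° = -8.14
Current position: (-20.28, -3.16). Target: (-31, -18). Remaining: Δeast = -10.72, Δnorth = -14.84.
Bearing = atan2(-10.72, -14.84) mod 360° = 215.85°; distance = √((-10.72)² + (-14.84)²) = 18.301 mi.

216°, 18.3 mi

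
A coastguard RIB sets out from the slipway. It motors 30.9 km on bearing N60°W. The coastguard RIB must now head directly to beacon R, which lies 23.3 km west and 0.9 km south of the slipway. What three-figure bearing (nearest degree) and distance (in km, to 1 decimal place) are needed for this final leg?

168°, 16.7 km

Leg 1 (N60°W, 30.9 km): east 30.9 sin 300° = -26.76, north 30.9 cos 300° = 15.45
Current position: (-26.76, 15.45). Target: (-23.3, -0.9). Remaining: Δeast = 3.46, Δnorth = -16.35.
Bearing = atan2(3.46, -16.35) mod 360° = 168.05°; distance = √((3.46)² + (-16.35)²) = 16.712 km.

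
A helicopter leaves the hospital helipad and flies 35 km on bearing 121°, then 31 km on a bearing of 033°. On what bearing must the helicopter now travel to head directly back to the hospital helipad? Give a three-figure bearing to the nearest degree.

Leg 1 (121°, 35 km): east 35 sin 121° = 30.00, north 35 cos 121° = -18.03
Leg 2 (033°, 31 km): east 31 sin 33° = 16.88, north 31 cos 33° = 26.00
Net displacement: 46.88 east, 7.97 north. Direction back to start is (-46.88, -7.97): bearing = atan2(-46.88, -7.97) mod 360° = 260.35° ≈ 260°.

260°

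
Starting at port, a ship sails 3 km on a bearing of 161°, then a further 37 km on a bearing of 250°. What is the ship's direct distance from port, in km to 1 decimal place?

37.2 km

Leg 1 (161°, 3 km): east 3 sin 161° = 0.98, north 3 cos 161° = -2.84
Leg 2 (250°, 37 km): east 37 sin 250° = -34.77, north 37 cos 250° = -12.65
Net: -33.79 east, -15.49 north. Distance = √((-33.79)² + (-15.49)²) = 37.174 km.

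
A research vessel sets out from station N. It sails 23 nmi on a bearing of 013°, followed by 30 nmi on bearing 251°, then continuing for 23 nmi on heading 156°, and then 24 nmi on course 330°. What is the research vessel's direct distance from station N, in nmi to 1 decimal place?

28.7 nmi

Leg 1 (013°, 23 nmi): east 23 sin 13° = 5.17, north 23 cos 13° = 22.41
Leg 2 (251°, 30 nmi): east 30 sin 251° = -28.37, north 30 cos 251° = -9.77
Leg 3 (156°, 23 nmi): east 23 sin 156° = 9.35, north 23 cos 156° = -21.01
Leg 4 (330°, 24 nmi): east 24 sin 330° = -12.00, north 24 cos 330° = 20.78
Net: -25.84 east, 12.42 north. Distance = √((-25.84)² + (12.42)²) = 28.665 nmi.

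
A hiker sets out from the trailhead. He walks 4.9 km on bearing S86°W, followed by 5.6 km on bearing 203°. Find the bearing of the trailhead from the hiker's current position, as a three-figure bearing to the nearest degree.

Leg 1 (S86°W, 4.9 km): east 4.9 sin 266° = -4.89, north 4.9 cos 266° = -0.34
Leg 2 (203°, 5.6 km): east 5.6 sin 203° = -2.19, north 5.6 cos 203° = -5.15
Net displacement: -7.08 east, -5.50 north. Direction back to start is (7.08, 5.50): bearing = atan2(7.08, 5.50) mod 360° = 52.16° ≈ 052°.

052°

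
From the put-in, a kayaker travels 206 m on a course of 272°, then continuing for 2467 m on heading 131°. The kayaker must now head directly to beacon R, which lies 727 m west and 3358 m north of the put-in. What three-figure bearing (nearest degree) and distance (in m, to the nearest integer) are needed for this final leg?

334°, 5511 m

Leg 1 (272°, 206 m): east 206 sin 272° = -205.87, north 206 cos 272° = 7.19
Leg 2 (131°, 2467 m): east 2467 sin 131° = 1861.87, north 2467 cos 131° = -1618.50
Current position: (1655.99, -1611.31). Target: (-727, 3358). Remaining: Δeast = -2382.99, Δnorth = 4969.31.
Bearing = atan2(-2382.99, 4969.31) mod 360° = 334.38°; distance = √((-2382.99)² + (4969.31)²) = 5511.142 m.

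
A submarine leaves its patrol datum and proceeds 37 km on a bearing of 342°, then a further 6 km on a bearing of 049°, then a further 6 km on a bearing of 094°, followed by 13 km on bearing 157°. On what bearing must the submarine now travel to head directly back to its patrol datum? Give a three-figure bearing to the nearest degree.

189°

Leg 1 (342°, 37 km): east 37 sin 342° = -11.43, north 37 cos 342° = 35.19
Leg 2 (049°, 6 km): east 6 sin 49° = 4.53, north 6 cos 49° = 3.94
Leg 3 (094°, 6 km): east 6 sin 94° = 5.99, north 6 cos 94° = -0.42
Leg 4 (157°, 13 km): east 13 sin 157° = 5.08, north 13 cos 157° = -11.97
Net displacement: 4.16 east, 26.74 north. Direction back to start is (-4.16, -26.74): bearing = atan2(-4.16, -26.74) mod 360° = 188.84° ≈ 189°.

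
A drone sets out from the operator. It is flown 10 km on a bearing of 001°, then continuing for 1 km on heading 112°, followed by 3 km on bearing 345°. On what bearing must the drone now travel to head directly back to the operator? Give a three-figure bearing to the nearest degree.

181°

Leg 1 (001°, 10 km): east 10 sin 1° = 0.17, north 10 cos 1° = 10.00
Leg 2 (112°, 1 km): east 1 sin 112° = 0.93, north 1 cos 112° = -0.37
Leg 3 (345°, 3 km): east 3 sin 345° = -0.78, north 3 cos 345° = 2.90
Net displacement: 0.33 east, 12.52 north. Direction back to start is (-0.33, -12.52): bearing = atan2(-0.33, -12.52) mod 360° = 181.49° ≈ 181°.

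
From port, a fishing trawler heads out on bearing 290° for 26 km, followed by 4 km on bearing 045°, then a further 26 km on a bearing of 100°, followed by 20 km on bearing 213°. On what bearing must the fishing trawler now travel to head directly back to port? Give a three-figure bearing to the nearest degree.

036°

Leg 1 (290°, 26 km): east 26 sin 290° = -24.43, north 26 cos 290° = 8.89
Leg 2 (045°, 4 km): east 4 sin 45° = 2.83, north 4 cos 45° = 2.83
Leg 3 (100°, 26 km): east 26 sin 100° = 25.61, north 26 cos 100° = -4.51
Leg 4 (213°, 20 km): east 20 sin 213° = -10.89, north 20 cos 213° = -16.77
Net displacement: -6.89 east, -9.57 north. Direction back to start is (6.89, 9.57): bearing = atan2(6.89, 9.57) mod 360° = 35.77° ≈ 036°.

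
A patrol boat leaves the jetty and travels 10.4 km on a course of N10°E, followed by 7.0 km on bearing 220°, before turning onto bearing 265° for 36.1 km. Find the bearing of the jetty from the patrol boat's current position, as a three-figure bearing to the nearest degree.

Leg 1 (N10°E, 10.4 km): east 10.4 sin 10° = 1.81, north 10.4 cos 10° = 10.24
Leg 2 (220°, 7.0 km): east 7.0 sin 220° = -4.50, north 7.0 cos 220° = -5.36
Leg 3 (265°, 36.1 km): east 36.1 sin 265° = -35.96, north 36.1 cos 265° = -3.15
Net displacement: -38.66 east, 1.73 north. Direction back to start is (38.66, -1.73): bearing = atan2(38.66, -1.73) mod 360° = 92.57° ≈ 093°.

093°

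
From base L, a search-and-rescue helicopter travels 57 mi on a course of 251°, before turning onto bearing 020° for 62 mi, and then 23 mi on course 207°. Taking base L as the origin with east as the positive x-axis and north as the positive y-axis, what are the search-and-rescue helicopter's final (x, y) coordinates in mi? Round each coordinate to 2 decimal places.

(-43.13, 19.21)

Leg 1 (251°, 57 mi): east 57 sin 251° = -53.89, north 57 cos 251° = -18.56
Leg 2 (020°, 62 mi): east 62 sin 20° = 21.21, north 62 cos 20° = 58.26
Leg 3 (207°, 23 mi): east 23 sin 207° = -10.44, north 23 cos 207° = -20.49
Summing: -43.13 mi east, 19.21 mi north → (-43.13, 19.21).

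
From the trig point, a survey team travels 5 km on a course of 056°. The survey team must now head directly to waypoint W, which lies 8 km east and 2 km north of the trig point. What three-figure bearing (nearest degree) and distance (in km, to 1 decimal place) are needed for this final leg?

102°, 3.9 km

Leg 1 (056°, 5 km): east 5 sin 56° = 4.15, north 5 cos 56° = 2.80
Current position: (4.15, 2.80). Target: (8, 2). Remaining: Δeast = 3.85, Δnorth = -0.80.
Bearing = atan2(3.85, -0.80) mod 360° = 101.67°; distance = √((3.85)² + (-0.80)²) = 3.936 km.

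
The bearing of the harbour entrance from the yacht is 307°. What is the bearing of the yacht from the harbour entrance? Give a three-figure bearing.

127°

Back-bearing = 307° − 180° = 127°.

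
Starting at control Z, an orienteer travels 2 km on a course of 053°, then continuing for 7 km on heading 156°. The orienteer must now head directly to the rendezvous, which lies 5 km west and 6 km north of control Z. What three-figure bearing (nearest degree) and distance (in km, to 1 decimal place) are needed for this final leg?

Leg 1 (053°, 2 km): east 2 sin 53° = 1.60, north 2 cos 53° = 1.20
Leg 2 (156°, 7 km): east 7 sin 156° = 2.85, north 7 cos 156° = -6.39
Current position: (4.44, -5.19). Target: (-5, 6). Remaining: Δeast = -9.44, Δnorth = 11.19.
Bearing = atan2(-9.44, 11.19) mod 360° = 319.84°; distance = √((-9.44)² + (11.19)²) = 14.644 km.

320°, 14.6 km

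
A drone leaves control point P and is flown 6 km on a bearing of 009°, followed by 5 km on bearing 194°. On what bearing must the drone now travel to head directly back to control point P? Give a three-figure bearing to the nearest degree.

166°

Leg 1 (009°, 6 km): east 6 sin 9° = 0.94, north 6 cos 9° = 5.93
Leg 2 (194°, 5 km): east 5 sin 194° = -1.21, north 5 cos 194° = -4.85
Net displacement: -0.27 east, 1.07 north. Direction back to start is (0.27, -1.07): bearing = atan2(0.27, -1.07) mod 360° = 165.85° ≈ 166°.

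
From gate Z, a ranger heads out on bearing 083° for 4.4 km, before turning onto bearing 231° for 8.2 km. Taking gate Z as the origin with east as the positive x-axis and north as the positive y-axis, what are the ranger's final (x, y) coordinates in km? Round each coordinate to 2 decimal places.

Leg 1 (083°, 4.4 km): east 4.4 sin 83° = 4.37, north 4.4 cos 83° = 0.54
Leg 2 (231°, 8.2 km): east 8.2 sin 231° = -6.37, north 8.2 cos 231° = -5.16
Summing: -2.01 km east, -4.62 km north → (-2.01, -4.62).

(-2.01, -4.62)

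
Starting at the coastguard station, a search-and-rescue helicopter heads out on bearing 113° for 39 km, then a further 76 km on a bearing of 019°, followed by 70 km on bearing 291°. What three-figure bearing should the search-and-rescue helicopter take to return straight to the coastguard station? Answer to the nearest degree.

Leg 1 (113°, 39 km): east 39 sin 113° = 35.90, north 39 cos 113° = -15.24
Leg 2 (019°, 76 km): east 76 sin 19° = 24.74, north 76 cos 19° = 71.86
Leg 3 (291°, 70 km): east 70 sin 291° = -65.35, north 70 cos 291° = 25.09
Net displacement: -4.71 east, 81.71 north. Direction back to start is (4.71, -81.71): bearing = atan2(4.71, -81.71) mod 360° = 176.70° ≈ 177°.

177°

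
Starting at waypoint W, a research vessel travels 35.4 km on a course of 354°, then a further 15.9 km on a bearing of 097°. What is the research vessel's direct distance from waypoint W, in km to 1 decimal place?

Leg 1 (354°, 35.4 km): east 35.4 sin 354° = -3.70, north 35.4 cos 354° = 35.21
Leg 2 (097°, 15.9 km): east 15.9 sin 97° = 15.78, north 15.9 cos 97° = -1.94
Net: 12.08 east, 33.27 north. Distance = √((12.08)² + (33.27)²) = 35.394 km.

35.4 km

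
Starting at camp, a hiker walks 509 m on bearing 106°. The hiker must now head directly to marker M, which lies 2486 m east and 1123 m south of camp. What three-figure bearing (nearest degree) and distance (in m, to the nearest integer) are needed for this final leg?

116°, 2225 m

Leg 1 (106°, 509 m): east 509 sin 106° = 489.28, north 509 cos 106° = -140.30
Current position: (489.28, -140.30). Target: (2486, -1123). Remaining: Δeast = 1996.72, Δnorth = -982.70.
Bearing = atan2(1996.72, -982.70) mod 360° = 116.20°; distance = √((1996.72)² + (-982.70)²) = 2225.440 m.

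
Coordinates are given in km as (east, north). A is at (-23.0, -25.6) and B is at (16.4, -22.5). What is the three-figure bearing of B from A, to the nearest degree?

086°

Δeast = 16.4 − -23.0 = 39.40; Δnorth = -22.5 − -25.6 = 3.10.
Bearing = atan2(Δeast, Δnorth) mod 360° = 85.50° ≈ 086°.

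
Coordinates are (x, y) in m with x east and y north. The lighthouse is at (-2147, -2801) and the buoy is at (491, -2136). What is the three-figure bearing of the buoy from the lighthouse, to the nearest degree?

076°

Δeast = 491 − -2147 = 2638.00; Δnorth = -2136 − -2801 = 665.00.
Bearing = atan2(Δeast, Δnorth) mod 360° = 75.85° ≈ 076°.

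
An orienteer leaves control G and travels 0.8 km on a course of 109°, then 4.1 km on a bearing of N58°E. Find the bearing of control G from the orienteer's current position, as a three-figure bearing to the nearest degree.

246°

Leg 1 (109°, 0.8 km): east 0.8 sin 109° = 0.76, north 0.8 cos 109° = -0.26
Leg 2 (N58°E, 4.1 km): east 4.1 sin 58° = 3.48, north 4.1 cos 58° = 2.17
Net displacement: 4.23 east, 1.91 north. Direction back to start is (-4.23, -1.91): bearing = atan2(-4.23, -1.91) mod 360° = 245.69° ≈ 246°.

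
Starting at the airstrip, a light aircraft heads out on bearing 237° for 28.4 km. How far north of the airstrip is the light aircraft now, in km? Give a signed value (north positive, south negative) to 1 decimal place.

-15.5 km

Leg 1 (237°, 28.4 km): east 28.4 sin 237° = -23.82, north 28.4 cos 237° = -15.47
Net north component: -15.47 km.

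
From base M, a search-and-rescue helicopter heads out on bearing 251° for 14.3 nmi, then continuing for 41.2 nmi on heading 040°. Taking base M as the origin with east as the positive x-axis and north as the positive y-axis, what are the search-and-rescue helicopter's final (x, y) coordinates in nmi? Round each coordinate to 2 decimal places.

Leg 1 (251°, 14.3 nmi): east 14.3 sin 251° = -13.52, north 14.3 cos 251° = -4.66
Leg 2 (040°, 41.2 nmi): east 41.2 sin 40° = 26.48, north 41.2 cos 40° = 31.56
Summing: 12.96 nmi east, 26.91 nmi north → (12.96, 26.91).

(12.96, 26.91)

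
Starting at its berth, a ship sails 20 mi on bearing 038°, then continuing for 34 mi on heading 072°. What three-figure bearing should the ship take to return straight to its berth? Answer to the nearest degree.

240°

Leg 1 (038°, 20 mi): east 20 sin 38° = 12.31, north 20 cos 38° = 15.76
Leg 2 (072°, 34 mi): east 34 sin 72° = 32.34, north 34 cos 72° = 10.51
Net displacement: 44.65 east, 26.27 north. Direction back to start is (-44.65, -26.27): bearing = atan2(-44.65, -26.27) mod 360° = 239.53° ≈ 240°.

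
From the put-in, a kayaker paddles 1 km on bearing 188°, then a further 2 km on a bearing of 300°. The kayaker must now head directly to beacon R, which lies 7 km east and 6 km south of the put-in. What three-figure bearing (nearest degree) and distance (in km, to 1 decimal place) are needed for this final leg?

124°, 10.7 km

Leg 1 (188°, 1 km): east 1 sin 188° = -0.14, north 1 cos 188° = -0.99
Leg 2 (300°, 2 km): east 2 sin 300° = -1.73, north 2 cos 300° = 1.00
Current position: (-1.87, 0.01). Target: (7, -6). Remaining: Δeast = 8.87, Δnorth = -6.01.
Bearing = atan2(8.87, -6.01) mod 360° = 124.12°; distance = √((8.87)² + (-6.01)²) = 10.715 km.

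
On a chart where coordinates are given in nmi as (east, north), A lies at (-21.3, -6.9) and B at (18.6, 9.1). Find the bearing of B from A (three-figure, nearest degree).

068°

Δeast = 18.6 − -21.3 = 39.90; Δnorth = 9.1 − -6.9 = 16.00.
Bearing = atan2(Δeast, Δnorth) mod 360° = 68.15° ≈ 068°.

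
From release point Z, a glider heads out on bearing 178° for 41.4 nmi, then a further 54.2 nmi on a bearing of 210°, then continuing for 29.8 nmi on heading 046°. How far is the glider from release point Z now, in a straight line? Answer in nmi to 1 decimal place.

Leg 1 (178°, 41.4 nmi): east 41.4 sin 178° = 1.44, north 41.4 cos 178° = -41.37
Leg 2 (210°, 54.2 nmi): east 54.2 sin 210° = -27.10, north 54.2 cos 210° = -46.94
Leg 3 (046°, 29.8 nmi): east 29.8 sin 46° = 21.44, north 29.8 cos 46° = 20.70
Net: -4.22 east, -67.61 north. Distance = √((-4.22)² + (-67.61)²) = 67.744 nmi.

67.7 nmi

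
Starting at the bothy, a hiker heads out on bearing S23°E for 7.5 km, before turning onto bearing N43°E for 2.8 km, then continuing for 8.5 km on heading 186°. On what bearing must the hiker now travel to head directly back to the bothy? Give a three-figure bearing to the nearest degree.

Leg 1 (S23°E, 7.5 km): east 7.5 sin 157° = 2.93, north 7.5 cos 157° = -6.90
Leg 2 (N43°E, 2.8 km): east 2.8 sin 43° = 1.91, north 2.8 cos 43° = 2.05
Leg 3 (186°, 8.5 km): east 8.5 sin 186° = -0.89, north 8.5 cos 186° = -8.45
Net displacement: 3.95 east, -13.31 north. Direction back to start is (-3.95, 13.31): bearing = atan2(-3.95, 13.31) mod 360° = 343.46° ≈ 343°.

343°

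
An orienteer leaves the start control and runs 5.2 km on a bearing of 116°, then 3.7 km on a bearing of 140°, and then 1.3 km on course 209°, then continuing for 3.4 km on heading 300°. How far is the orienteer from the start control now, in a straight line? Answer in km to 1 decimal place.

Leg 1 (116°, 5.2 km): east 5.2 sin 116° = 4.67, north 5.2 cos 116° = -2.28
Leg 2 (140°, 3.7 km): east 3.7 sin 140° = 2.38, north 3.7 cos 140° = -2.83
Leg 3 (209°, 1.3 km): east 1.3 sin 209° = -0.63, north 1.3 cos 209° = -1.14
Leg 4 (300°, 3.4 km): east 3.4 sin 300° = -2.94, north 3.4 cos 300° = 1.70
Net: 3.48 east, -4.55 north. Distance = √((3.48)² + (-4.55)²) = 5.727 km.

5.7 km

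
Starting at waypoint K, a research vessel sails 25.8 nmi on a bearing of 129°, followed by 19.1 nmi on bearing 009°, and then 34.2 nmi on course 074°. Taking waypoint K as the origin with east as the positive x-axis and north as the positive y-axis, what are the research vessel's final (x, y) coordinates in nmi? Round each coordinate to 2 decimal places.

Leg 1 (129°, 25.8 nmi): east 25.8 sin 129° = 20.05, north 25.8 cos 129° = -16.24
Leg 2 (009°, 19.1 nmi): east 19.1 sin 9° = 2.99, north 19.1 cos 9° = 18.86
Leg 3 (074°, 34.2 nmi): east 34.2 sin 74° = 32.88, north 34.2 cos 74° = 9.43
Summing: 55.91 nmi east, 12.06 nmi north → (55.91, 12.06).

(55.91, 12.06)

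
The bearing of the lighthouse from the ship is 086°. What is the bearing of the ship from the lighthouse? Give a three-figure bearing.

266°

Back-bearing = 086° + 180° = 266°.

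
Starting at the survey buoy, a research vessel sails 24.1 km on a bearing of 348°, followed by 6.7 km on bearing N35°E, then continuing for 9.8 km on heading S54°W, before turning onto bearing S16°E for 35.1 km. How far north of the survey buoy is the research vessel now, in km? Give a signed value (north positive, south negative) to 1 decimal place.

-10.4 km

Leg 1 (348°, 24.1 km): east 24.1 sin 348° = -5.01, north 24.1 cos 348° = 23.57
Leg 2 (N35°E, 6.7 km): east 6.7 sin 35° = 3.84, north 6.7 cos 35° = 5.49
Leg 3 (S54°W, 9.8 km): east 9.8 sin 234° = -7.93, north 9.8 cos 234° = -5.76
Leg 4 (S16°E, 35.1 km): east 35.1 sin 164° = 9.67, north 35.1 cos 164° = -33.74
Net north component: -10.44 km.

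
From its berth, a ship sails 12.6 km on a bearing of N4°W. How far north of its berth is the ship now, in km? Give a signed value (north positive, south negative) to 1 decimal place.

12.6 km

Leg 1 (N4°W, 12.6 km): east 12.6 sin 356° = -0.88, north 12.6 cos 356° = 12.57
Net north component: 12.57 km.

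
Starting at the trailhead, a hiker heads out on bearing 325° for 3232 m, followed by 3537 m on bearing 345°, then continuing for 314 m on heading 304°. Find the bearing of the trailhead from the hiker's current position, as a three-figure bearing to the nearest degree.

Leg 1 (325°, 3232 m): east 3232 sin 325° = -1853.80, north 3232 cos 325° = 2647.50
Leg 2 (345°, 3537 m): east 3537 sin 345° = -915.44, north 3537 cos 345° = 3416.48
Leg 3 (304°, 314 m): east 314 sin 304° = -260.32, north 314 cos 304° = 175.59
Net displacement: -3029.56 east, 6239.57 north. Direction back to start is (3029.56, -6239.57): bearing = atan2(3029.56, -6239.57) mod 360° = 154.10° ≈ 154°.

154°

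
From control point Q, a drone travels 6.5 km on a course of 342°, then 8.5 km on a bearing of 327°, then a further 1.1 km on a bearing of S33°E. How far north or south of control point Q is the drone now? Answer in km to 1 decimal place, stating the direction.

12.4 km north

Leg 1 (342°, 6.5 km): east 6.5 sin 342° = -2.01, north 6.5 cos 342° = 6.18
Leg 2 (327°, 8.5 km): east 8.5 sin 327° = -4.63, north 8.5 cos 327° = 7.13
Leg 3 (S33°E, 1.1 km): east 1.1 sin 147° = 0.60, north 1.1 cos 147° = -0.92
Net north component: 12.39 km.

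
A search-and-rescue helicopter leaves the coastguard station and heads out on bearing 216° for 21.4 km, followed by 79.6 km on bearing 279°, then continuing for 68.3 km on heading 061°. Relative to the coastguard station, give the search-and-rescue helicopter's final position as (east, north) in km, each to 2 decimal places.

Leg 1 (216°, 21.4 km): east 21.4 sin 216° = -12.58, north 21.4 cos 216° = -17.31
Leg 2 (279°, 79.6 km): east 79.6 sin 279° = -78.62, north 79.6 cos 279° = 12.45
Leg 3 (061°, 68.3 km): east 68.3 sin 61° = 59.74, north 68.3 cos 61° = 33.11
Summing: -31.46 km east, 28.25 km north → (-31.46, 28.25).

(-31.46, 28.25)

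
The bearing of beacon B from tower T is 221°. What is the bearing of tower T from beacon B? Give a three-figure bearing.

Back-bearing = 221° − 180° = 041°.

041°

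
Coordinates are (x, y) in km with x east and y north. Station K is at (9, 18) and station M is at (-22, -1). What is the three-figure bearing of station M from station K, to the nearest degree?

238°

Δeast = -22 − 9 = -31.00; Δnorth = -1 − 18 = -19.00.
Bearing = atan2(Δeast, Δnorth) mod 360° = 238.50° ≈ 238°.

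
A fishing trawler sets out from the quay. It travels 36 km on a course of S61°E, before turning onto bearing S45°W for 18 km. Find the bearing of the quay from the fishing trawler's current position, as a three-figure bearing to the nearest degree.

328°

Leg 1 (S61°E, 36 km): east 36 sin 119° = 31.49, north 36 cos 119° = -17.45
Leg 2 (S45°W, 18 km): east 18 sin 225° = -12.73, north 18 cos 225° = -12.73
Net displacement: 18.76 east, -30.18 north. Direction back to start is (-18.76, 30.18): bearing = atan2(-18.76, 30.18) mod 360° = 328.14° ≈ 328°.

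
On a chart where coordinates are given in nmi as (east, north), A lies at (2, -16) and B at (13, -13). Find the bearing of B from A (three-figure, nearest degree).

075°

Δeast = 13 − 2 = 11.00; Δnorth = -13 − -16 = 3.00.
Bearing = atan2(Δeast, Δnorth) mod 360° = 74.74° ≈ 075°.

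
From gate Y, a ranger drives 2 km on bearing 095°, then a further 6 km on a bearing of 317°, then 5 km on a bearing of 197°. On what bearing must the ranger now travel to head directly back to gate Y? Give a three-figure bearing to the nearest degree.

Leg 1 (095°, 2 km): east 2 sin 95° = 1.99, north 2 cos 95° = -0.17
Leg 2 (317°, 6 km): east 6 sin 317° = -4.09, north 6 cos 317° = 4.39
Leg 3 (197°, 5 km): east 5 sin 197° = -1.46, north 5 cos 197° = -4.78
Net displacement: -3.56 east, -0.57 north. Direction back to start is (3.56, 0.57): bearing = atan2(3.56, 0.57) mod 360° = 80.94° ≈ 081°.

081°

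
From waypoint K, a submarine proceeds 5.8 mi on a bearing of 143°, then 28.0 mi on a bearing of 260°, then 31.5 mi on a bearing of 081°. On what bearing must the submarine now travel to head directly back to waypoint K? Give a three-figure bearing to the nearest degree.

303°

Leg 1 (143°, 5.8 mi): east 5.8 sin 143° = 3.49, north 5.8 cos 143° = -4.63
Leg 2 (260°, 28.0 mi): east 28.0 sin 260° = -27.57, north 28.0 cos 260° = -4.86
Leg 3 (081°, 31.5 mi): east 31.5 sin 81° = 31.11, north 31.5 cos 81° = 4.93
Net displacement: 7.03 east, -4.57 north. Direction back to start is (-7.03, 4.57): bearing = atan2(-7.03, 4.57) mod 360° = 303.01° ≈ 303°.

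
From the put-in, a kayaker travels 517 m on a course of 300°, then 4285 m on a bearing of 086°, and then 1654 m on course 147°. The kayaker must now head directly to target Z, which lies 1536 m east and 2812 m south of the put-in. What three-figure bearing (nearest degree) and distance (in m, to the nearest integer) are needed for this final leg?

Leg 1 (300°, 517 m): east 517 sin 300° = -447.74, north 517 cos 300° = 258.50
Leg 2 (086°, 4285 m): east 4285 sin 86° = 4274.56, north 4285 cos 86° = 298.91
Leg 3 (147°, 1654 m): east 1654 sin 147° = 900.83, north 1654 cos 147° = -1387.16
Current position: (4727.66, -829.75). Target: (1536, -2812). Remaining: Δeast = -3191.66, Δnorth = -1982.25.
Bearing = atan2(-3191.66, -1982.25) mod 360° = 238.16°; distance = √((-3191.66)² + (-1982.25)²) = 3757.125 m.

238°, 3757 m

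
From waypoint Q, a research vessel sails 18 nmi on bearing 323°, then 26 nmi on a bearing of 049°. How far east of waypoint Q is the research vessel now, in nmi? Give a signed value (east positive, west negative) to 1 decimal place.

Leg 1 (323°, 18 nmi): east 18 sin 323° = -10.83, north 18 cos 323° = 14.38
Leg 2 (049°, 26 nmi): east 26 sin 49° = 19.62, north 26 cos 49° = 17.06
Net east component: 8.79 nmi.

8.8 nmi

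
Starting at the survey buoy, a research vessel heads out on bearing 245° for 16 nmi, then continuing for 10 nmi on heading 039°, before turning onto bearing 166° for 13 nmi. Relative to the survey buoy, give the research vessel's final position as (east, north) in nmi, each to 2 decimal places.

(-5.06, -11.60)

Leg 1 (245°, 16 nmi): east 16 sin 245° = -14.50, north 16 cos 245° = -6.76
Leg 2 (039°, 10 nmi): east 10 sin 39° = 6.29, north 10 cos 39° = 7.77
Leg 3 (166°, 13 nmi): east 13 sin 166° = 3.14, north 13 cos 166° = -12.61
Summing: -5.06 nmi east, -11.60 nmi north → (-5.06, -11.60).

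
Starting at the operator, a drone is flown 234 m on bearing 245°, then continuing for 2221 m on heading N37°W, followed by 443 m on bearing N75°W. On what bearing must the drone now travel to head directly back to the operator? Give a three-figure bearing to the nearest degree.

Leg 1 (245°, 234 m): east 234 sin 245° = -212.08, north 234 cos 245° = -98.89
Leg 2 (N37°W, 2221 m): east 2221 sin 323° = -1336.63, north 2221 cos 323° = 1773.77
Leg 3 (N75°W, 443 m): east 443 sin 285° = -427.91, north 443 cos 285° = 114.66
Net displacement: -1976.61 east, 1789.53 north. Direction back to start is (1976.61, -1789.53): bearing = atan2(1976.61, -1789.53) mod 360° = 132.16° ≈ 132°.

132°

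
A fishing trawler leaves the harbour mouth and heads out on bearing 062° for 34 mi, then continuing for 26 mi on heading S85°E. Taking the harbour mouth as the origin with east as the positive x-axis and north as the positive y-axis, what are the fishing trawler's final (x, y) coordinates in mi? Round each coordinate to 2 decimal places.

Leg 1 (062°, 34 mi): east 34 sin 62° = 30.02, north 34 cos 62° = 15.96
Leg 2 (S85°E, 26 mi): east 26 sin 95° = 25.90, north 26 cos 95° = -2.27
Summing: 55.92 mi east, 13.70 mi north → (55.92, 13.70).

(55.92, 13.70)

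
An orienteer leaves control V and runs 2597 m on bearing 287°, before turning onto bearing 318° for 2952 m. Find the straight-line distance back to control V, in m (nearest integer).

Leg 1 (287°, 2597 m): east 2597 sin 287° = -2483.52, north 2597 cos 287° = 759.29
Leg 2 (318°, 2952 m): east 2952 sin 318° = -1975.27, north 2952 cos 318° = 2193.76
Net: -4458.80 east, 2953.05 north. Distance = √((-4458.80)² + (2953.05)²) = 5348.027 m.

5348 m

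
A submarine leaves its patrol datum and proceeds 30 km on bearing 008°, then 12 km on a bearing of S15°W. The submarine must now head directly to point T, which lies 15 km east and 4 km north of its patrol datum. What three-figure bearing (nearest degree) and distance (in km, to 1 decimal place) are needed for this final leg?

135°, 19.8 km

Leg 1 (008°, 30 km): east 30 sin 8° = 4.18, north 30 cos 8° = 29.71
Leg 2 (S15°W, 12 km): east 12 sin 195° = -3.11, north 12 cos 195° = -11.59
Current position: (1.07, 18.12). Target: (15, 4). Remaining: Δeast = 13.93, Δnorth = -14.12.
Bearing = atan2(13.93, -14.12) mod 360° = 135.38°; distance = √((13.93)² + (-14.12)²) = 19.833 km.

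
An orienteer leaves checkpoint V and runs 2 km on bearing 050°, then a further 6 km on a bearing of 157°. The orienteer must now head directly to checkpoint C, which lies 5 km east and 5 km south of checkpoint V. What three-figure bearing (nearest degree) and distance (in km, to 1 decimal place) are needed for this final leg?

Leg 1 (050°, 2 km): east 2 sin 50° = 1.53, north 2 cos 50° = 1.29
Leg 2 (157°, 6 km): east 6 sin 157° = 2.34, north 6 cos 157° = -5.52
Current position: (3.88, -4.24). Target: (5, -5). Remaining: Δeast = 1.12, Δnorth = -0.76.
Bearing = atan2(1.12, -0.76) mod 360° = 124.17°; distance = √((1.12)² + (-0.76)²) = 1.358 km.

124°, 1.4 km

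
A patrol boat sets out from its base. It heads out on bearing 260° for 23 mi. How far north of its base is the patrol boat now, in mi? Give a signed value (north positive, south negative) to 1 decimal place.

-4.0 mi

Leg 1 (260°, 23 mi): east 23 sin 260° = -22.65, north 23 cos 260° = -3.99
Net north component: -3.99 mi.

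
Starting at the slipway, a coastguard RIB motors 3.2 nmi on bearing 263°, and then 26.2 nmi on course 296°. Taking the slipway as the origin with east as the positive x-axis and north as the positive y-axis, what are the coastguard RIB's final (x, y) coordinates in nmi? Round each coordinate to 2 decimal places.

Leg 1 (263°, 3.2 nmi): east 3.2 sin 263° = -3.18, north 3.2 cos 263° = -0.39
Leg 2 (296°, 26.2 nmi): east 26.2 sin 296° = -23.55, north 26.2 cos 296° = 11.49
Summing: -26.72 nmi east, 11.10 nmi north → (-26.72, 11.10).

(-26.72, 11.10)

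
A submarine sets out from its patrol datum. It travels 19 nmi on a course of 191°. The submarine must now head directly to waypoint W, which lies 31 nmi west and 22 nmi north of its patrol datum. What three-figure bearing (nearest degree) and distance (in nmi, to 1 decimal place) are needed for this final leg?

326°, 49.0 nmi

Leg 1 (191°, 19 nmi): east 19 sin 191° = -3.63, north 19 cos 191° = -18.65
Current position: (-3.63, -18.65). Target: (-31, 22). Remaining: Δeast = -27.37, Δnorth = 40.65.
Bearing = atan2(-27.37, 40.65) mod 360° = 326.04°; distance = √((-27.37)² + (40.65)²) = 49.009 nmi.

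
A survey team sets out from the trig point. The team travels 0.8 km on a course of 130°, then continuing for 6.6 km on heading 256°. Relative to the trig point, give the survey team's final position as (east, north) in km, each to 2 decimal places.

(-5.79, -2.11)

Leg 1 (130°, 0.8 km): east 0.8 sin 130° = 0.61, north 0.8 cos 130° = -0.51
Leg 2 (256°, 6.6 km): east 6.6 sin 256° = -6.40, north 6.6 cos 256° = -1.60
Summing: -5.79 km east, -2.11 km north → (-5.79, -2.11).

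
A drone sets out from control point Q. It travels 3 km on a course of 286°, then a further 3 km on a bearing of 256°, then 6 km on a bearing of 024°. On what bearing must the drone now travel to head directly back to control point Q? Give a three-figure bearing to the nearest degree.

Leg 1 (286°, 3 km): east 3 sin 286° = -2.88, north 3 cos 286° = 0.83
Leg 2 (256°, 3 km): east 3 sin 256° = -2.91, north 3 cos 256° = -0.73
Leg 3 (024°, 6 km): east 6 sin 24° = 2.44, north 6 cos 24° = 5.48
Net displacement: -3.35 east, 5.58 north. Direction back to start is (3.35, -5.58): bearing = atan2(3.35, -5.58) mod 360° = 149.00° ≈ 149°.

149°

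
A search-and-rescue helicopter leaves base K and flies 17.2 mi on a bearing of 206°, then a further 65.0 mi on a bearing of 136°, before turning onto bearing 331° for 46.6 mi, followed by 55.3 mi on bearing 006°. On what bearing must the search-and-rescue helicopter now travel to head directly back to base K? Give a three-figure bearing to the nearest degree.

212°

Leg 1 (206°, 17.2 mi): east 17.2 sin 206° = -7.54, north 17.2 cos 206° = -15.46
Leg 2 (136°, 65.0 mi): east 65.0 sin 136° = 45.15, north 65.0 cos 136° = -46.76
Leg 3 (331°, 46.6 mi): east 46.6 sin 331° = -22.59, north 46.6 cos 331° = 40.76
Leg 4 (006°, 55.3 mi): east 55.3 sin 6° = 5.78, north 55.3 cos 6° = 55.00
Net displacement: 20.80 east, 33.54 north. Direction back to start is (-20.80, -33.54): bearing = atan2(-20.80, -33.54) mod 360° = 211.81° ≈ 212°.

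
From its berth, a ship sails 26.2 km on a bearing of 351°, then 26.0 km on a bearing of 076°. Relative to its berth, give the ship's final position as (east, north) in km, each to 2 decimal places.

(21.13, 32.17)

Leg 1 (351°, 26.2 km): east 26.2 sin 351° = -4.10, north 26.2 cos 351° = 25.88
Leg 2 (076°, 26.0 km): east 26.0 sin 76° = 25.23, north 26.0 cos 76° = 6.29
Summing: 21.13 km east, 32.17 km north → (21.13, 32.17).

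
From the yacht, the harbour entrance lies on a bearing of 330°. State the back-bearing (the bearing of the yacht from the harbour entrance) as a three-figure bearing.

Back-bearing = 330° − 180° = 150°.

150°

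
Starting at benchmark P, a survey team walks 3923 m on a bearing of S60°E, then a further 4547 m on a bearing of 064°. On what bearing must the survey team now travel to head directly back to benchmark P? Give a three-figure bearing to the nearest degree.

Leg 1 (S60°E, 3923 m): east 3923 sin 120° = 3397.42, north 3923 cos 120° = -1961.50
Leg 2 (064°, 4547 m): east 4547 sin 64° = 4086.82, north 4547 cos 64° = 1993.27
Net displacement: 7484.23 east, 31.77 north. Direction back to start is (-7484.23, -31.77): bearing = atan2(-7484.23, -31.77) mod 360° = 269.76° ≈ 270°.

270°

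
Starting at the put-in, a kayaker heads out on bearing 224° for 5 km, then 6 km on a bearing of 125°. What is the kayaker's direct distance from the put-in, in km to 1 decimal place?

Leg 1 (224°, 5 km): east 5 sin 224° = -3.47, north 5 cos 224° = -3.60
Leg 2 (125°, 6 km): east 6 sin 125° = 4.91, north 6 cos 125° = -3.44
Net: 1.44 east, -7.04 north. Distance = √((1.44)² + (-7.04)²) = 7.184 km.

7.2 km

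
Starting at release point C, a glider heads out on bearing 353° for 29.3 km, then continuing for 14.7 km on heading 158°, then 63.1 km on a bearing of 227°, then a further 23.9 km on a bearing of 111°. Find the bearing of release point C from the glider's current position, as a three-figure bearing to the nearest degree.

031°

Leg 1 (353°, 29.3 km): east 29.3 sin 353° = -3.57, north 29.3 cos 353° = 29.08
Leg 2 (158°, 14.7 km): east 14.7 sin 158° = 5.51, north 14.7 cos 158° = -13.63
Leg 3 (227°, 63.1 km): east 63.1 sin 227° = -46.15, north 63.1 cos 227° = -43.03
Leg 4 (111°, 23.9 km): east 23.9 sin 111° = 22.31, north 23.9 cos 111° = -8.56
Net displacement: -21.90 east, -36.15 north. Direction back to start is (21.90, 36.15): bearing = atan2(21.90, 36.15) mod 360° = 31.21° ≈ 031°.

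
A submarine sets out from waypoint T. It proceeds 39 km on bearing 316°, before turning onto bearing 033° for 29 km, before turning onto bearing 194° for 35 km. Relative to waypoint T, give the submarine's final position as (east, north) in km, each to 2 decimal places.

(-19.76, 18.42)

Leg 1 (316°, 39 km): east 39 sin 316° = -27.09, north 39 cos 316° = 28.05
Leg 2 (033°, 29 km): east 29 sin 33° = 15.79, north 29 cos 33° = 24.32
Leg 3 (194°, 35 km): east 35 sin 194° = -8.47, north 35 cos 194° = -33.96
Summing: -19.76 km east, 18.42 km north → (-19.76, 18.42).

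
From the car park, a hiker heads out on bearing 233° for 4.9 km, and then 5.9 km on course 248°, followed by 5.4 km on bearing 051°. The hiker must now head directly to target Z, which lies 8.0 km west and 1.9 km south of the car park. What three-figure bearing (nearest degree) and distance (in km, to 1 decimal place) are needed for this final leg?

Leg 1 (233°, 4.9 km): east 4.9 sin 233° = -3.91, north 4.9 cos 233° = -2.95
Leg 2 (248°, 5.9 km): east 5.9 sin 248° = -5.47, north 5.9 cos 248° = -2.21
Leg 3 (051°, 5.4 km): east 5.4 sin 51° = 4.20, north 5.4 cos 51° = 3.40
Current position: (-5.19, -1.76). Target: (-8.0, -1.9). Remaining: Δeast = -2.81, Δnorth = -0.14.
Bearing = atan2(-2.81, -0.14) mod 360° = 267.17°; distance = √((-2.81)² + (-0.14)²) = 2.816 km.

267°, 2.8 km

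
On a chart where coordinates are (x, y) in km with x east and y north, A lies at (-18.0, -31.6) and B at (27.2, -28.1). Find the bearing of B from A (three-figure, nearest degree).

Δeast = 27.2 − -18.0 = 45.20; Δnorth = -28.1 − -31.6 = 3.50.
Bearing = atan2(Δeast, Δnorth) mod 360° = 85.57° ≈ 086°.

086°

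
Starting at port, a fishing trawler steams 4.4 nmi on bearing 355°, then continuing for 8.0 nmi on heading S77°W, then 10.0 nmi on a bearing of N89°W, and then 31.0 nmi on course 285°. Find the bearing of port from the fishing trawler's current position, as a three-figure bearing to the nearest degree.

103°

Leg 1 (355°, 4.4 nmi): east 4.4 sin 355° = -0.38, north 4.4 cos 355° = 4.38
Leg 2 (S77°W, 8.0 nmi): east 8.0 sin 257° = -7.79, north 8.0 cos 257° = -1.80
Leg 3 (N89°W, 10.0 nmi): east 10.0 sin 271° = -10.00, north 10.0 cos 271° = 0.17
Leg 4 (285°, 31.0 nmi): east 31.0 sin 285° = -29.94, north 31.0 cos 285° = 8.02
Net displacement: -48.12 east, 10.78 north. Direction back to start is (48.12, -10.78): bearing = atan2(48.12, -10.78) mod 360° = 102.63° ≈ 103°.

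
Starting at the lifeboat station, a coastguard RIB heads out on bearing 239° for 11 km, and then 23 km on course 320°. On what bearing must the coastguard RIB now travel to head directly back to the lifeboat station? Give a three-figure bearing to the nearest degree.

Leg 1 (239°, 11 km): east 11 sin 239° = -9.43, north 11 cos 239° = -5.67
Leg 2 (320°, 23 km): east 23 sin 320° = -14.78, north 23 cos 320° = 17.62
Net displacement: -24.21 east, 11.95 north. Direction back to start is (24.21, -11.95): bearing = atan2(24.21, -11.95) mod 360° = 116.27° ≈ 116°.

116°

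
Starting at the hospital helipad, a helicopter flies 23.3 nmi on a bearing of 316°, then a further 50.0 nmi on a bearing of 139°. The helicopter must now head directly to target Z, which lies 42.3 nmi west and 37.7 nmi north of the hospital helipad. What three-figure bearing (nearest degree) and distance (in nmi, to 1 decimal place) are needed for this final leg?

315°, 83.2 nmi

Leg 1 (316°, 23.3 nmi): east 23.3 sin 316° = -16.19, north 23.3 cos 316° = 16.76
Leg 2 (139°, 50.0 nmi): east 50.0 sin 139° = 32.80, north 50.0 cos 139° = -37.74
Current position: (16.62, -20.97). Target: (-42.3, 37.7). Remaining: Δeast = -58.92, Δnorth = 58.67.
Bearing = atan2(-58.92, 58.67) mod 360° = 314.88°; distance = √((-58.92)² + (58.67)²) = 83.150 nmi.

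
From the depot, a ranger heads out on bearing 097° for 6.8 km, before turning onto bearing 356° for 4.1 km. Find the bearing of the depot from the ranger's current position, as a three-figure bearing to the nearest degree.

Leg 1 (097°, 6.8 km): east 6.8 sin 97° = 6.75, north 6.8 cos 97° = -0.83
Leg 2 (356°, 4.1 km): east 4.1 sin 356° = -0.29, north 4.1 cos 356° = 4.09
Net displacement: 6.46 east, 3.26 north. Direction back to start is (-6.46, -3.26): bearing = atan2(-6.46, -3.26) mod 360° = 243.23° ≈ 243°.

243°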